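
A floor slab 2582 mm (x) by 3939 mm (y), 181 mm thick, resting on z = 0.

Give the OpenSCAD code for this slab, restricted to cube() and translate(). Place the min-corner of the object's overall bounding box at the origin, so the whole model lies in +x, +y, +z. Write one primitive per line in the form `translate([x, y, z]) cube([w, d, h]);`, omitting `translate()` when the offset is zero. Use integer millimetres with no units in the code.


cube([2582, 3939, 181]);


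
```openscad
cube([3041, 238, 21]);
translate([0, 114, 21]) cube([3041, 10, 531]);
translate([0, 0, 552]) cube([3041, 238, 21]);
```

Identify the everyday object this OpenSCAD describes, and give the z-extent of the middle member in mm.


An I-beam. The web height is 531 mm.

Two wide flanges with a thin centred web — an I-beam. Overall 573 mm minus two 21 mm flanges gives a web of 573 − 2·21 = 531 mm.


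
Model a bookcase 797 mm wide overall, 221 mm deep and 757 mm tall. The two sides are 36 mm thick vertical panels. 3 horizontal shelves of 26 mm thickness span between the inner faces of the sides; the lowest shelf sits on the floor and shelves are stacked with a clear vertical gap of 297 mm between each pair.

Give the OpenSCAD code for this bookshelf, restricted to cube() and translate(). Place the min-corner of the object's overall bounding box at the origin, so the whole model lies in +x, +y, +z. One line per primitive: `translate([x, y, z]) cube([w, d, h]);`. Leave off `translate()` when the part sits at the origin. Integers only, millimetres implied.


cube([36, 221, 757]);
translate([761, 0, 0]) cube([36, 221, 757]);
translate([36, 0, 0]) cube([725, 221, 26]);
translate([36, 0, 323]) cube([725, 221, 26]);
translate([36, 0, 646]) cube([725, 221, 26]);


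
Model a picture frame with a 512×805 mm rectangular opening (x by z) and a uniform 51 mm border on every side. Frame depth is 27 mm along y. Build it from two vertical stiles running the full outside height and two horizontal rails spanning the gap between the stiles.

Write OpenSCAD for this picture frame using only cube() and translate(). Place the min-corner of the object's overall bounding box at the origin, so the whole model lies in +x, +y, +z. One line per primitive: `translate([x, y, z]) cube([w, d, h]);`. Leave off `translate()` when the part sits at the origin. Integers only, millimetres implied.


cube([51, 27, 907]);
translate([563, 0, 0]) cube([51, 27, 907]);
translate([51, 0, 0]) cube([512, 27, 51]);
translate([51, 0, 856]) cube([512, 27, 51]);


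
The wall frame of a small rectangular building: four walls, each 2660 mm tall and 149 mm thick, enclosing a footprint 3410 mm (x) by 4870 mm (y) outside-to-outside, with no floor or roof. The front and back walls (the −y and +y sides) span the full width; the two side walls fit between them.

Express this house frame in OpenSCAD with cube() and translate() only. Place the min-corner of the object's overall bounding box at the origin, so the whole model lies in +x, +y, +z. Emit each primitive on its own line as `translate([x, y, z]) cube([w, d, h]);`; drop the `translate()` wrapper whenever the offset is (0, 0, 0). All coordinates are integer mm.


cube([3410, 149, 2660]);
translate([0, 4721, 0]) cube([3410, 149, 2660]);
translate([0, 149, 0]) cube([149, 4572, 2660]);
translate([3261, 149, 0]) cube([149, 4572, 2660]);


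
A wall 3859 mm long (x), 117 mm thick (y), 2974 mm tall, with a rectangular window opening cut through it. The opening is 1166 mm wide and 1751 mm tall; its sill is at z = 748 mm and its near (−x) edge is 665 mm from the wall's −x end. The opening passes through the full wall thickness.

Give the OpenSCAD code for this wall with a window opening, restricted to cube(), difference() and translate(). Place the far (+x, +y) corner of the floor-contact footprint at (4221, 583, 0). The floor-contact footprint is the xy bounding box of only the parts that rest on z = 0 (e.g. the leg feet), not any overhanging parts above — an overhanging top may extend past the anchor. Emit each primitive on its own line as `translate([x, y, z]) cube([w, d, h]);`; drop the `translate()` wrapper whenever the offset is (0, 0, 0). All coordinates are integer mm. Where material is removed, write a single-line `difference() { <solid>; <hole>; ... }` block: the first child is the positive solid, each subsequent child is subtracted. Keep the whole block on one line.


difference() { translate([362, 466, 0]) cube([3859, 117, 2974]); translate([1027, 466, 748]) cube([1166, 117, 1751]); }


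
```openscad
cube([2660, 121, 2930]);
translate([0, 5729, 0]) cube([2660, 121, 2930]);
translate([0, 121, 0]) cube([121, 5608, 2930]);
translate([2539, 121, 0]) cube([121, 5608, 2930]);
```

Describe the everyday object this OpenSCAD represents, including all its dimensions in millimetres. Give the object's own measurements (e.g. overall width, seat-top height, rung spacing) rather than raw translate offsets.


The wall frame of a small rectangular building: four walls, each 2930 mm tall and 121 mm thick, enclosing a footprint 2660 mm (x) by 5850 mm (y) outside-to-outside, with no floor or roof. The front and back walls (the −y and +y sides) span the full width; the two side walls fit between them.


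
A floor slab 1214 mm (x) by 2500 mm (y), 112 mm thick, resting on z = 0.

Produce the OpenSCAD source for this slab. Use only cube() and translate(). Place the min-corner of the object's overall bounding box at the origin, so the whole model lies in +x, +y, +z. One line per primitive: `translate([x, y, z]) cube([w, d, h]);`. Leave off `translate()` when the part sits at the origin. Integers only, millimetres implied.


cube([1214, 2500, 112]);


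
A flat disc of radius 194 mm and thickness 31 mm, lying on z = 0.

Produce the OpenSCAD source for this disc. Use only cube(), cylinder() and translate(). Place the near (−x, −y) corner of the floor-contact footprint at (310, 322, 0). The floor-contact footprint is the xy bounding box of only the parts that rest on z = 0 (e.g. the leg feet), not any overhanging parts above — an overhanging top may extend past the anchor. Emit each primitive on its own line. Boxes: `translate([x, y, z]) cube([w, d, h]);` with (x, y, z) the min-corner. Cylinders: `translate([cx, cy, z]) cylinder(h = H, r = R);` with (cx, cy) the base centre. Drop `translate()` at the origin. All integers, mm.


translate([504, 516, 0]) cylinder(h = 31, r = 194);


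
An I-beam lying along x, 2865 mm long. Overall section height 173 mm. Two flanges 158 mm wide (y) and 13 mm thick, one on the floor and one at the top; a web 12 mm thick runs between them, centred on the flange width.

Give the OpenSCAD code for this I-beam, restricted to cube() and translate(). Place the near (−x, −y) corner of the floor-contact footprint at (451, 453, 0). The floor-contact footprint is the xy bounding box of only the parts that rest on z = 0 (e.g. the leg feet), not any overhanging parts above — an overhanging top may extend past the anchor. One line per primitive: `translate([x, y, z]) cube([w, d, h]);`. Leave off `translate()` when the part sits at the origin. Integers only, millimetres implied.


translate([451, 453, 0]) cube([2865, 158, 13]);
translate([451, 526, 13]) cube([2865, 12, 147]);
translate([451, 453, 160]) cube([2865, 158, 13]);


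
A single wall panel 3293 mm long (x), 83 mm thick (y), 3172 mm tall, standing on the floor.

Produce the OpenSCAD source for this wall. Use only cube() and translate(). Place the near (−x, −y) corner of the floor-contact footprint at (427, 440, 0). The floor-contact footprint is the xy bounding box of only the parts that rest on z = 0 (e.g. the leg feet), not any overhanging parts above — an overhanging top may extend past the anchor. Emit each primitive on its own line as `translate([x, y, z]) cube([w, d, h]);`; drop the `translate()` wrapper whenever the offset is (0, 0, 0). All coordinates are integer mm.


translate([427, 440, 0]) cube([3293, 83, 3172]);


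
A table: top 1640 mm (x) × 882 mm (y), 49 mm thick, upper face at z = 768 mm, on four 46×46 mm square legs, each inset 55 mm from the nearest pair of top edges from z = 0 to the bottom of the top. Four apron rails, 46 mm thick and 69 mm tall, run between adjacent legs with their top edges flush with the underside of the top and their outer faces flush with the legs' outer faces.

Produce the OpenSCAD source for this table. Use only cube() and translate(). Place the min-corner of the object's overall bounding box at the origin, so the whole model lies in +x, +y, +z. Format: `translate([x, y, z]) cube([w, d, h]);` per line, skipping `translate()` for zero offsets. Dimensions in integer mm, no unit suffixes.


translate([0, 0, 719]) cube([1640, 882, 49]);
translate([55, 55, 0]) cube([46, 46, 719]);
translate([1539, 55, 0]) cube([46, 46, 719]);
translate([55, 781, 0]) cube([46, 46, 719]);
translate([1539, 781, 0]) cube([46, 46, 719]);
translate([101, 55, 650]) cube([1438, 46, 69]);
translate([101, 781, 650]) cube([1438, 46, 69]);
translate([55, 101, 650]) cube([46, 680, 69]);
translate([1539, 101, 650]) cube([46, 680, 69]);


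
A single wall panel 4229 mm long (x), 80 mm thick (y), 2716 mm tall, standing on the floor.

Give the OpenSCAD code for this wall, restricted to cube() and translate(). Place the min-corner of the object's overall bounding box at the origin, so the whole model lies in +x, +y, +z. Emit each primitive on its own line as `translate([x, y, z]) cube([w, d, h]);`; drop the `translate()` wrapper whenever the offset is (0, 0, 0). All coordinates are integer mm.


cube([4229, 80, 2716]);


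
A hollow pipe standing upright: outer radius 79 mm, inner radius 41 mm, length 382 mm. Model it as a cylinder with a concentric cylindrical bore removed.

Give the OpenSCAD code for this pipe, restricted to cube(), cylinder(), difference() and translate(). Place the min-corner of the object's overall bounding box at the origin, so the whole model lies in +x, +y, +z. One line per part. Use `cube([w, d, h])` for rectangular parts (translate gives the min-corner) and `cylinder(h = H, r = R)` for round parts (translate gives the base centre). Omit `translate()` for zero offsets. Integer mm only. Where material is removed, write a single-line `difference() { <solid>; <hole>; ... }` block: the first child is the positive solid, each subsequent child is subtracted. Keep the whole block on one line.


difference() { translate([79, 79, 0]) cylinder(h = 382, r = 79); translate([79, 79, 0]) cylinder(h = 382, r = 41); }


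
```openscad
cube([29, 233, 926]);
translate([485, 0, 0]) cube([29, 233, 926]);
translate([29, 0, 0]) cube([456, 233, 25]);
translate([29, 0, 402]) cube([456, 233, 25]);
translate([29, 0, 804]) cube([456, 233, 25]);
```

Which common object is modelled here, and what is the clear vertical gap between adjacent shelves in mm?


A bookshelf. The clear shelf gap is 377 mm.

Two tall side panels with 3 horizontal boards between them — a bookshelf. The first two shelf undersides are at z = 0 and z = 402; with shelf thickness 25, the clear gap is 402 − 0 − 25 = 377 mm.


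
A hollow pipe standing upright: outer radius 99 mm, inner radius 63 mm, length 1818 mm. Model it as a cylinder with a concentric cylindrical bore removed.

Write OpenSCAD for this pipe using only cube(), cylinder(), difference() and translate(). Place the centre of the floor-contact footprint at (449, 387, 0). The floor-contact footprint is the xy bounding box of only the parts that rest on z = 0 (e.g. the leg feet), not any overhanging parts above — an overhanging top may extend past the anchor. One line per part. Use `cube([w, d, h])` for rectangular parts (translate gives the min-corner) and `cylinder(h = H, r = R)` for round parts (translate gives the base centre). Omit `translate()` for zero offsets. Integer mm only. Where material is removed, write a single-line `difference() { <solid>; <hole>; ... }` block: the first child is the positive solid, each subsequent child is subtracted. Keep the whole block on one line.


difference() { translate([449, 387, 0]) cylinder(h = 1818, r = 99); translate([449, 387, 0]) cylinder(h = 1818, r = 63); }


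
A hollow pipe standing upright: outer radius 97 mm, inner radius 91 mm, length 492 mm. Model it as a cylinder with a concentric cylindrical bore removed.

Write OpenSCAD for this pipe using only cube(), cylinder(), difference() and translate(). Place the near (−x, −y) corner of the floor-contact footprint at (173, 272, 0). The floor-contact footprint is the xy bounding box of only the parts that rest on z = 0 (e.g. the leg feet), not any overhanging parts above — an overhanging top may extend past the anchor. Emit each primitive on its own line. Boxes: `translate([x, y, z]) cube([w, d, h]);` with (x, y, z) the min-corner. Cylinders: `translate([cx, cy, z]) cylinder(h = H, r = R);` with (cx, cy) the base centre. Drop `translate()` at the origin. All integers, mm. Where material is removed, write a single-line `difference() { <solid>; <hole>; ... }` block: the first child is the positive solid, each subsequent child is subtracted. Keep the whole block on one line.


difference() { translate([270, 369, 0]) cylinder(h = 492, r = 97); translate([270, 369, 0]) cylinder(h = 492, r = 91); }


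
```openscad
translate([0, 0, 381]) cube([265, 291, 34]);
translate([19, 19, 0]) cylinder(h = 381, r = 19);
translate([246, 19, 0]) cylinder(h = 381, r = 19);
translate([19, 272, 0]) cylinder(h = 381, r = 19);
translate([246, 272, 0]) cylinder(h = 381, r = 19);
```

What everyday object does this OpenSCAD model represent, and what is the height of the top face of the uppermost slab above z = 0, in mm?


A stool. The seat height is 415 mm.

A 265×291×34 slab at z = 381 on four corner cylinders — a stool. The seat top is 381 + 34 = 415 mm.


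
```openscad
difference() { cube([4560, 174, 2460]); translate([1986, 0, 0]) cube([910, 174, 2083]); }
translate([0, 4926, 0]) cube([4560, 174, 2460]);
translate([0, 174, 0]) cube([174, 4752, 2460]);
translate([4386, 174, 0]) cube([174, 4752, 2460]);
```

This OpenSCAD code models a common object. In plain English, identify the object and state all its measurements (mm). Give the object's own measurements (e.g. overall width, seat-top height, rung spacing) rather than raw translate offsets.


A single room: four walls, each 2460 mm tall and 174 mm thick, enclosing an outside footprint 4560×5100 mm (x × y), no floor or roof. The front and back walls (−y and +y sides) run the full x-width; the side walls fit between their inner faces. A door opening 910 mm wide and 2083 mm tall is cut through the front wall from the floor up, its −x edge 1986 mm from the wall's −x end.


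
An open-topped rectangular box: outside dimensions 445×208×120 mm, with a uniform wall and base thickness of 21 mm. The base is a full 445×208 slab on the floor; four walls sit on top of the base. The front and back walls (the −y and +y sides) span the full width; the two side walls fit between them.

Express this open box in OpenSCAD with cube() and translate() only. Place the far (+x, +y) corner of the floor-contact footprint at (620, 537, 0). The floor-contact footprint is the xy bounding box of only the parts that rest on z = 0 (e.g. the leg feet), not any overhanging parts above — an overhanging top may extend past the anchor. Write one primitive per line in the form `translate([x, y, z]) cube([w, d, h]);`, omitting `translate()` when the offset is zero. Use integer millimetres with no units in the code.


translate([175, 329, 0]) cube([445, 208, 21]);
translate([175, 329, 21]) cube([445, 21, 99]);
translate([175, 516, 21]) cube([445, 21, 99]);
translate([175, 350, 21]) cube([21, 166, 99]);
translate([599, 350, 21]) cube([21, 166, 99]);


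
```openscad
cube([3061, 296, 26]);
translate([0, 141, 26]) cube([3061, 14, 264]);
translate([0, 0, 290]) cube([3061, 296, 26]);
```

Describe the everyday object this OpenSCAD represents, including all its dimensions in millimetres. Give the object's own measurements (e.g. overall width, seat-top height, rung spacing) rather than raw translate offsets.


An I-beam lying along x, 3061 mm long. Overall section height 316 mm. Two flanges 296 mm wide (y) and 26 mm thick, one on the floor and one at the top; a web 14 mm thick runs between them, centred on the flange width.


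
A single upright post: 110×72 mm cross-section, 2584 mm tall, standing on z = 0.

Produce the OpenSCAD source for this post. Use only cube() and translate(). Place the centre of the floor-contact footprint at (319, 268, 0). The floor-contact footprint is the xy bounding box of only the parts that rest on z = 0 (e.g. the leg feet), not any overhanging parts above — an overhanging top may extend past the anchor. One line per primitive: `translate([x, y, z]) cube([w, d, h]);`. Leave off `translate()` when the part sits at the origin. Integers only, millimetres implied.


translate([264, 232, 0]) cube([110, 72, 2584]);


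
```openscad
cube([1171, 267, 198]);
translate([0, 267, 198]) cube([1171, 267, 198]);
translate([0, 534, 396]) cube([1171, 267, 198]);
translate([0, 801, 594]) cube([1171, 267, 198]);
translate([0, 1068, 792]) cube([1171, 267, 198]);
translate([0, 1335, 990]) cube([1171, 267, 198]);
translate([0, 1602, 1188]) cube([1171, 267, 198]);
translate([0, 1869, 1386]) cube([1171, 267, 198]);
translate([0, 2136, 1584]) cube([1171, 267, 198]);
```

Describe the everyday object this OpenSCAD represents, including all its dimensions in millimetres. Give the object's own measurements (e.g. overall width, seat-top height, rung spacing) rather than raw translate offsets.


A straight staircase of 9 solid steps. Each step is 1171 mm wide (x), 267 mm deep (y, the going) and 198 mm tall (the rise). The first step rests on the floor; each subsequent step sits one going further in +y and one rise higher in +z, directly behind and above the previous step with no overlap.


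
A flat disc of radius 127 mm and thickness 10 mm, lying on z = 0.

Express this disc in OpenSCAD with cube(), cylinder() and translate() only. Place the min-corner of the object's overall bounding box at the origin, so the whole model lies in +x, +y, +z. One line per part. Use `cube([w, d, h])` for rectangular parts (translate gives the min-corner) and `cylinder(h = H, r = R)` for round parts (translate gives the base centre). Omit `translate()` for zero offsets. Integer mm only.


translate([127, 127, 0]) cylinder(h = 10, r = 127);


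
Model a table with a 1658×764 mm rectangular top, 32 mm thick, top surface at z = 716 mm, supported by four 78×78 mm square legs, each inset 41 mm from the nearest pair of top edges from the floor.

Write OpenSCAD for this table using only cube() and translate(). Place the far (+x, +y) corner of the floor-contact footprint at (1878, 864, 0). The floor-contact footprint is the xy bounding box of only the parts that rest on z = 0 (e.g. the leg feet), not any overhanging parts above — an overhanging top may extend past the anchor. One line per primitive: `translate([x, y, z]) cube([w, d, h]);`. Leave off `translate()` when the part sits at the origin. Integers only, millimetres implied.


translate([261, 141, 684]) cube([1658, 764, 32]);
translate([302, 182, 0]) cube([78, 78, 684]);
translate([1800, 182, 0]) cube([78, 78, 684]);
translate([302, 786, 0]) cube([78, 78, 684]);
translate([1800, 786, 0]) cube([78, 78, 684]);


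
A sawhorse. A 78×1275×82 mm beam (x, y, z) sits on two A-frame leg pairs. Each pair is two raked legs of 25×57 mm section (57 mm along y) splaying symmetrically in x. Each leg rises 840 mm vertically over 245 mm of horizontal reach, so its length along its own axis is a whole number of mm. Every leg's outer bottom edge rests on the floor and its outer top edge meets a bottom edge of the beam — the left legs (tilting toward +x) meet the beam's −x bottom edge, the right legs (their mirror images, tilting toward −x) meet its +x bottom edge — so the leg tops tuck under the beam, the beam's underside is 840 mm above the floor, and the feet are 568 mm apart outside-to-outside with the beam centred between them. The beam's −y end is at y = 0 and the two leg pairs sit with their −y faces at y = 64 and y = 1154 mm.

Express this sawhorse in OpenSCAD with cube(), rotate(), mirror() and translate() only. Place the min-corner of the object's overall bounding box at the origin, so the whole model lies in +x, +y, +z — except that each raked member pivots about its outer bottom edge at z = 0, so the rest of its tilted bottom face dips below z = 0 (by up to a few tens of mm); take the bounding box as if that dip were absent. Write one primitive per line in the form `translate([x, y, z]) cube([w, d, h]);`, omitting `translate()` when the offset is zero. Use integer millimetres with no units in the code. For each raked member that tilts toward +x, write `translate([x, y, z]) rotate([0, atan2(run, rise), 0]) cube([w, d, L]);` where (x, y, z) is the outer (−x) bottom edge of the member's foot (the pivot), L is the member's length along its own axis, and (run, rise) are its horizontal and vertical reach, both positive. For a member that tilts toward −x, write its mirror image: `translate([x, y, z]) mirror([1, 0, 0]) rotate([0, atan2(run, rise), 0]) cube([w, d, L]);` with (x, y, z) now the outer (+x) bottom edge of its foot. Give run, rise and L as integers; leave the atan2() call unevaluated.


translate([245, 0, 840]) cube([78, 1275, 82]);
translate([0, 64, 0]) rotate([0, atan2(245, 840), 0]) cube([25, 57, 875]);
translate([568, 64, 0]) mirror([1, 0, 0]) rotate([0, atan2(245, 840), 0]) cube([25, 57, 875]);
translate([0, 1154, 0]) rotate([0, atan2(245, 840), 0]) cube([25, 57, 875]);
translate([568, 1154, 0]) mirror([1, 0, 0]) rotate([0, atan2(245, 840), 0]) cube([25, 57, 875]);


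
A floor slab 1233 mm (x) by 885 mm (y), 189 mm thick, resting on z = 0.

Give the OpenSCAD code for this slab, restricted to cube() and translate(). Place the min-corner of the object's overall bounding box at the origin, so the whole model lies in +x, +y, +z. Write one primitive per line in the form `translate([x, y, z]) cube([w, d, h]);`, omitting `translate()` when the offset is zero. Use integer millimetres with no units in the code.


cube([1233, 885, 189]);


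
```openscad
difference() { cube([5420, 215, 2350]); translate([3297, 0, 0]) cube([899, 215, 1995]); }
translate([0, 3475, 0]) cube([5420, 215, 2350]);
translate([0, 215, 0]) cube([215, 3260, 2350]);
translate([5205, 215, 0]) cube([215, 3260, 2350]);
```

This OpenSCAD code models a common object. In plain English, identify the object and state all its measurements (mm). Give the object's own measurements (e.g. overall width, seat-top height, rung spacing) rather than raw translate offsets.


A single room: four walls, each 2350 mm tall and 215 mm thick, enclosing an outside footprint 5420×3690 mm (x × y), no floor or roof. The front and back walls (−y and +y sides) run the full x-width; the side walls fit between their inner faces. A door opening 899 mm wide and 1995 mm tall is cut through the front wall from the floor up, its −x edge 3297 mm from the wall's −x end.


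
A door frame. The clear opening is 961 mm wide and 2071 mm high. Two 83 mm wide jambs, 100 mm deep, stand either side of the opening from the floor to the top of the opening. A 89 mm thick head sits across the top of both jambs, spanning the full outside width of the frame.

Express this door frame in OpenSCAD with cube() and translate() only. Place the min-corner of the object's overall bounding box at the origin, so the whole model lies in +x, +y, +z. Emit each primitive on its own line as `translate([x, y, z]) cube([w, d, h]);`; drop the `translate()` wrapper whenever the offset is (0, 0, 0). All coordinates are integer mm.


cube([83, 100, 2071]);
translate([1044, 0, 0]) cube([83, 100, 2071]);
translate([0, 0, 2071]) cube([1127, 100, 89]);


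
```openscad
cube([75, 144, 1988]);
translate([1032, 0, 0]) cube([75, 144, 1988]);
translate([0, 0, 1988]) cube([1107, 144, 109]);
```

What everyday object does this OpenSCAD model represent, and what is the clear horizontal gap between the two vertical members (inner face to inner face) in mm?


A door frame. The clear opening width is 957 mm.

Two 1988 mm tall posts with a header on top — a door frame. The left jamb is 75 mm wide at x = 0; the right jamb starts at x = 1032. The clear opening is 1032 − 75 = 957 mm.


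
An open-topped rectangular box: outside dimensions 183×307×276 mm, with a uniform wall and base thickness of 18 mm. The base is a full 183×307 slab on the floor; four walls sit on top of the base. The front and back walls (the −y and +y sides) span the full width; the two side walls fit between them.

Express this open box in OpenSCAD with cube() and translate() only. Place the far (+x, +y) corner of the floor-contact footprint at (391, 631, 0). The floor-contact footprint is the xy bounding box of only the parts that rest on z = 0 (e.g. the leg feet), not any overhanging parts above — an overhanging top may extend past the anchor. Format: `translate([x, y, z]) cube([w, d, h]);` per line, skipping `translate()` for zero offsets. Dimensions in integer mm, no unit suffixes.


translate([208, 324, 0]) cube([183, 307, 18]);
translate([208, 324, 18]) cube([183, 18, 258]);
translate([208, 613, 18]) cube([183, 18, 258]);
translate([208, 342, 18]) cube([18, 271, 258]);
translate([373, 342, 18]) cube([18, 271, 258]);


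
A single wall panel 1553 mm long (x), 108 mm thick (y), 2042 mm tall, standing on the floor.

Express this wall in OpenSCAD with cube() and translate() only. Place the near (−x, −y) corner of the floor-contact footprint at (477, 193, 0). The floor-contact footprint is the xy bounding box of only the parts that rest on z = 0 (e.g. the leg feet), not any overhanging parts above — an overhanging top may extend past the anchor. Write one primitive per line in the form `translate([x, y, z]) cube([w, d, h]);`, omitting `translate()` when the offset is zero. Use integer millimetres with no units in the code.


translate([477, 193, 0]) cube([1553, 108, 2042]);


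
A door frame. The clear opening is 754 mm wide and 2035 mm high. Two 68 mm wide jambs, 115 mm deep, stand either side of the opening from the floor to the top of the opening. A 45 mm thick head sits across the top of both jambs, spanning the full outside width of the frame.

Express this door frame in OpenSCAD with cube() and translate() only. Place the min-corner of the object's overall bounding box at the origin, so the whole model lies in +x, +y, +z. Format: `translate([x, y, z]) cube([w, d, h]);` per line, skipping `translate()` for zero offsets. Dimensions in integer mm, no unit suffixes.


cube([68, 115, 2035]);
translate([822, 0, 0]) cube([68, 115, 2035]);
translate([0, 0, 2035]) cube([890, 115, 45]);


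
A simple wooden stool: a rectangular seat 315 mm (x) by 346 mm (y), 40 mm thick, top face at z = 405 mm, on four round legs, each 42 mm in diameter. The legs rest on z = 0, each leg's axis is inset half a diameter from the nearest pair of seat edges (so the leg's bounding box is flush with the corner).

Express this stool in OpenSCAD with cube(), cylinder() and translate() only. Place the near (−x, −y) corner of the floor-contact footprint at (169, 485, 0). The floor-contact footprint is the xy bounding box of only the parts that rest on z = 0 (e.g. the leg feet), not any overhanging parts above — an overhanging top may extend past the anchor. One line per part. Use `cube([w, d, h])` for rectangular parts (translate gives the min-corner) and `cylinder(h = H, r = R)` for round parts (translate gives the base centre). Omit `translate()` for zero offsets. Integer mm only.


translate([169, 485, 365]) cube([315, 346, 40]);
translate([190, 506, 0]) cylinder(h = 365, r = 21);
translate([463, 506, 0]) cylinder(h = 365, r = 21);
translate([190, 810, 0]) cylinder(h = 365, r = 21);
translate([463, 810, 0]) cylinder(h = 365, r = 21);


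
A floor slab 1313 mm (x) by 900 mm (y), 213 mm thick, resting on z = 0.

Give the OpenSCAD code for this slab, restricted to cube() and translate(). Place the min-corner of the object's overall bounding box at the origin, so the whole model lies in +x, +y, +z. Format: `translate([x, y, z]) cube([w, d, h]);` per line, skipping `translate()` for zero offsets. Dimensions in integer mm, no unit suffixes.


cube([1313, 900, 213]);


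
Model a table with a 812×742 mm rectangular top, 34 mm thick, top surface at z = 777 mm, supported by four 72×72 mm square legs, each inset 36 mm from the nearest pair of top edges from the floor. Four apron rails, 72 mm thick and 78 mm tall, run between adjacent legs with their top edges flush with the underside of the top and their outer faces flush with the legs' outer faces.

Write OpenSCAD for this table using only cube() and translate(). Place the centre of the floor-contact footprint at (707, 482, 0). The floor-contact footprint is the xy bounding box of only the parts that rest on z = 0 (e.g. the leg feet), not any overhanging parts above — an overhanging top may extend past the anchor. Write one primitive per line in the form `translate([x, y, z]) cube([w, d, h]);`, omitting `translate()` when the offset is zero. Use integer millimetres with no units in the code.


translate([301, 111, 743]) cube([812, 742, 34]);
translate([337, 147, 0]) cube([72, 72, 743]);
translate([1005, 147, 0]) cube([72, 72, 743]);
translate([337, 745, 0]) cube([72, 72, 743]);
translate([1005, 745, 0]) cube([72, 72, 743]);
translate([409, 147, 665]) cube([596, 72, 78]);
translate([409, 745, 665]) cube([596, 72, 78]);
translate([337, 219, 665]) cube([72, 526, 78]);
translate([1005, 219, 665]) cube([72, 526, 78]);


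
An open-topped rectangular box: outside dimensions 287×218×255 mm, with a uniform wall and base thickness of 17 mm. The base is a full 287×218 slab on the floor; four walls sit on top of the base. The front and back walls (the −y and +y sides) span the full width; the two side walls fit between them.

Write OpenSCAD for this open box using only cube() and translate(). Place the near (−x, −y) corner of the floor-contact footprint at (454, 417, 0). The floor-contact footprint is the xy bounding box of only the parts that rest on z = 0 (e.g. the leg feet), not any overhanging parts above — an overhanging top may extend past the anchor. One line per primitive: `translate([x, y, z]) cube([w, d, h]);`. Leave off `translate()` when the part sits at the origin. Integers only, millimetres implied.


translate([454, 417, 0]) cube([287, 218, 17]);
translate([454, 417, 17]) cube([287, 17, 238]);
translate([454, 618, 17]) cube([287, 17, 238]);
translate([454, 434, 17]) cube([17, 184, 238]);
translate([724, 434, 17]) cube([17, 184, 238]);


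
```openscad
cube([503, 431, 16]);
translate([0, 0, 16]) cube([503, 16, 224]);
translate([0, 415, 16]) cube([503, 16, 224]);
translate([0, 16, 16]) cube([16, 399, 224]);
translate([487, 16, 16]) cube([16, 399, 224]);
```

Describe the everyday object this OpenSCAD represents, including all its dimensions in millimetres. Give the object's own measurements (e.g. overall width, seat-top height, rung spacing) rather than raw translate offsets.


An open-topped rectangular box: outside dimensions 503×431×240 mm, with a uniform wall and base thickness of 16 mm. The base is a full 503×431 slab on the floor; four walls sit on top of the base. The front and back walls (the −y and +y sides) span the full width; the two side walls fit between them.


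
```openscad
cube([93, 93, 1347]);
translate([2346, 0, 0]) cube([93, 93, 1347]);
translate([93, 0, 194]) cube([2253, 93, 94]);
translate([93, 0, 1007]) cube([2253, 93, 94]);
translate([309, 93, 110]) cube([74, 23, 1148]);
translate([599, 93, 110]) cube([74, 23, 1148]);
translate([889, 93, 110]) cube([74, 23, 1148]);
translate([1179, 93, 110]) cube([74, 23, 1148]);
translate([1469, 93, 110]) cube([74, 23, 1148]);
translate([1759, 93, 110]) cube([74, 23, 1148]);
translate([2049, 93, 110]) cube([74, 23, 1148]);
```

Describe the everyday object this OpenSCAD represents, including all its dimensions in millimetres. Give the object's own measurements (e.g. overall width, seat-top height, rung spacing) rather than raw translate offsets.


A fence section. Two 93×93 mm posts, 1347 mm tall, stand on the floor with a clear span of 2253 mm between their inner faces. Two horizontal rails of 93×94 mm section span the gap between the posts with their undersides at z = 194 mm and z = 1007 mm, flush with the posts' −y face. 7 pickets, each 74 mm wide, 23 mm thick and 1148 mm tall, are fixed to the +y face of the rails with their bottoms at z = 110 mm, spaced across the span with a 216 mm gap after the −x post and between neighbouring pickets, with 223 mm left before the +x post.


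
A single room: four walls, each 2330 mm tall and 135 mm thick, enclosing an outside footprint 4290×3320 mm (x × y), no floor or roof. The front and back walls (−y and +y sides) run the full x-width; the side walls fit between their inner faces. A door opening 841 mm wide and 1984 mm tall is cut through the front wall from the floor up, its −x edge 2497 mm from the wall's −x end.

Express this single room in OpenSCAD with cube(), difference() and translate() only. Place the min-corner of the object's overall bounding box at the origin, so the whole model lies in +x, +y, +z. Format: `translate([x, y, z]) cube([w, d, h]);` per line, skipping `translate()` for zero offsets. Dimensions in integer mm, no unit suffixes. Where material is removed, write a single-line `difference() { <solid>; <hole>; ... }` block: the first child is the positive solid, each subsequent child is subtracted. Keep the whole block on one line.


difference() { cube([4290, 135, 2330]); translate([2497, 0, 0]) cube([841, 135, 1984]); }
translate([0, 3185, 0]) cube([4290, 135, 2330]);
translate([0, 135, 0]) cube([135, 3050, 2330]);
translate([4155, 135, 0]) cube([135, 3050, 2330]);


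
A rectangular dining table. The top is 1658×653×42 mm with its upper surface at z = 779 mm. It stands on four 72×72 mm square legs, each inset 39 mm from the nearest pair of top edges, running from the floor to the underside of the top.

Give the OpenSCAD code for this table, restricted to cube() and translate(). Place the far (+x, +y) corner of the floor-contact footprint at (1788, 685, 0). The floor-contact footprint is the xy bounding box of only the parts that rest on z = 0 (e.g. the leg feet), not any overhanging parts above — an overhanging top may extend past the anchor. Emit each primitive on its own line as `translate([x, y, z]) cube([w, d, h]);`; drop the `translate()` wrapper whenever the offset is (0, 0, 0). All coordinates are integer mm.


translate([169, 71, 737]) cube([1658, 653, 42]);
translate([208, 110, 0]) cube([72, 72, 737]);
translate([1716, 110, 0]) cube([72, 72, 737]);
translate([208, 613, 0]) cube([72, 72, 737]);
translate([1716, 613, 0]) cube([72, 72, 737]);


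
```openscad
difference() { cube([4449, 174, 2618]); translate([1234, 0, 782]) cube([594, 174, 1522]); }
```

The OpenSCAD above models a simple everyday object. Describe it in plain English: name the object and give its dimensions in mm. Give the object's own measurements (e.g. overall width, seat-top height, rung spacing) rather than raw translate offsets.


A wall 4449 mm long (x), 174 mm thick (y), 2618 mm tall, with a rectangular window opening cut through it. The opening is 594 mm wide and 1522 mm tall; its sill is at z = 782 mm and its near (−x) edge is 1234 mm from the wall's −x end. The opening passes through the full wall thickness.


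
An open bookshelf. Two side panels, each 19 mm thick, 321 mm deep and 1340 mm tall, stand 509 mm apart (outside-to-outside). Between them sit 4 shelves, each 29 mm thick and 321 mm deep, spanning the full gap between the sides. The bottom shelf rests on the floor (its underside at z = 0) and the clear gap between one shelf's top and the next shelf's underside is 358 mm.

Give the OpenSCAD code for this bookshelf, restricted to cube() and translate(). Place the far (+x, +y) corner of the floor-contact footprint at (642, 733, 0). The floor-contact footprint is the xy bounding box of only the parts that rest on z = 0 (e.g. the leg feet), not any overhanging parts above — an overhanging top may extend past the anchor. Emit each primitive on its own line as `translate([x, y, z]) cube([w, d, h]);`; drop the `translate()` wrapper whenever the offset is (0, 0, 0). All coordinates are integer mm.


translate([133, 412, 0]) cube([19, 321, 1340]);
translate([623, 412, 0]) cube([19, 321, 1340]);
translate([152, 412, 0]) cube([471, 321, 29]);
translate([152, 412, 387]) cube([471, 321, 29]);
translate([152, 412, 774]) cube([471, 321, 29]);
translate([152, 412, 1161]) cube([471, 321, 29]);


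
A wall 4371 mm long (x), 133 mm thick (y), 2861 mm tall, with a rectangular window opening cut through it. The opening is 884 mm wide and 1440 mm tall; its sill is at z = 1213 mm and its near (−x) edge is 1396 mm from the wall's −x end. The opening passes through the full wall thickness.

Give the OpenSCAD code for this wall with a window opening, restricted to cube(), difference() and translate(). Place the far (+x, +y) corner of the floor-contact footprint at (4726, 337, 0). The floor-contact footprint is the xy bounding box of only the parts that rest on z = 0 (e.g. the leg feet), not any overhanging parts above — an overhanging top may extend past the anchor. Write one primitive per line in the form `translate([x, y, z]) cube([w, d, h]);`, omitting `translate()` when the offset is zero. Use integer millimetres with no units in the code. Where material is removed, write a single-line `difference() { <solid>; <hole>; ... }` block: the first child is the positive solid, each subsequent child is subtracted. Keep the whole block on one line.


difference() { translate([355, 204, 0]) cube([4371, 133, 2861]); translate([1751, 204, 1213]) cube([884, 133, 1440]); }


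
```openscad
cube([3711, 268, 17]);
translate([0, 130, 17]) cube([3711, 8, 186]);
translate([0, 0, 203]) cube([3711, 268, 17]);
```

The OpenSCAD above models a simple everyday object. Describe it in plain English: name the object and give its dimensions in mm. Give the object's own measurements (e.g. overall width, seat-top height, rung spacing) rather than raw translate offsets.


An I-beam lying along x, 3711 mm long. Overall section height 220 mm. Two flanges 268 mm wide (y) and 17 mm thick, one on the floor and one at the top; a web 8 mm thick runs between them, centred on the flange width.


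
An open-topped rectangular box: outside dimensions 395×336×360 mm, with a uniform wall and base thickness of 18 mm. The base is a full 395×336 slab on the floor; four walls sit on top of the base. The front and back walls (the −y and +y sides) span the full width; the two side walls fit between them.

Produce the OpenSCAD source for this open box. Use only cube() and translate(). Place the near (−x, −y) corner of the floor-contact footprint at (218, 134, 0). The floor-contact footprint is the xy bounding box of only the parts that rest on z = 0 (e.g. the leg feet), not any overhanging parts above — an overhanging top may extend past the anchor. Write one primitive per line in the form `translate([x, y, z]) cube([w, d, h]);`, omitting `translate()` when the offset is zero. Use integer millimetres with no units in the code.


translate([218, 134, 0]) cube([395, 336, 18]);
translate([218, 134, 18]) cube([395, 18, 342]);
translate([218, 452, 18]) cube([395, 18, 342]);
translate([218, 152, 18]) cube([18, 300, 342]);
translate([595, 152, 18]) cube([18, 300, 342]);


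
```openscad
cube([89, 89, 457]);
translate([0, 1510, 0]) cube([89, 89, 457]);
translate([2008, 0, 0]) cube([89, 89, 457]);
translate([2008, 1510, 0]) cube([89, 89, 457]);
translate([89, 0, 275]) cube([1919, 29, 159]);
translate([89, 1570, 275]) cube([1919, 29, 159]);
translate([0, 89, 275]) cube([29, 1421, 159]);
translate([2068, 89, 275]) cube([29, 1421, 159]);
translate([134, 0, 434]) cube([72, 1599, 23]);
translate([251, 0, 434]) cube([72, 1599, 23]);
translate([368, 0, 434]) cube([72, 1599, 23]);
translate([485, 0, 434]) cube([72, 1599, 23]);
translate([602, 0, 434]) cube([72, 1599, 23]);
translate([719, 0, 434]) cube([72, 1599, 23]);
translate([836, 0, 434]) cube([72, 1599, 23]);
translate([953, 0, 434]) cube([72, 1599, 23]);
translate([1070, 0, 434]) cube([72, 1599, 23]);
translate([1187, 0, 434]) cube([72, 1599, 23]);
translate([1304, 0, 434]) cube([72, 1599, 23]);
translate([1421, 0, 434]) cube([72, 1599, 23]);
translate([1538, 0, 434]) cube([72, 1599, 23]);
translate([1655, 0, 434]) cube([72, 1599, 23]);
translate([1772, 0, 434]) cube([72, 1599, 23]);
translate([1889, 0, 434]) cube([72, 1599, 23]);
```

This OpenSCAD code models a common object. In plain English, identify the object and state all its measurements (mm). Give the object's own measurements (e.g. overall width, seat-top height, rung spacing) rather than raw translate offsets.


A bed frame 2097 mm long (x) by 1599 mm wide (y). Four 89×89 mm corner posts, 457 mm tall, at the corners of the footprint. Four rails of 29 mm thickness and 159 mm height run between adjacent posts with their undersides at z = 275 mm, their outer faces flush with the outside of the frame (the two x-running rails run between the posts' inner faces; the two y-running rails run between the posts' inner faces). 16 slats, each 72 mm wide (x) and 23 mm thick, lie across the top of the two x-running rails, running the full 1599 mm width of the frame in y; along x they sit between the end posts with a 45 mm gap after the −x posts and between neighbouring slats, leaving 47 mm before the +x posts.
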